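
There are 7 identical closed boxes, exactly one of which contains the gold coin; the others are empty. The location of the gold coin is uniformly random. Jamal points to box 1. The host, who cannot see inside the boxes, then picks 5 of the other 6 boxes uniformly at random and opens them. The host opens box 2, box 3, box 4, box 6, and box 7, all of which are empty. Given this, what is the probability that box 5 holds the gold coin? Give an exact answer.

Because the host chose which boxes to open without knowing where the gold coin is, the choice is independent of the prize location. Learning that none of the 5 opened boxes holds the gold coin simply rules out those 5 locations and leaves the remaining 2 boxes still equally likely by symmetry.
So P(the gold coin in box 5) = 1/2.

1/2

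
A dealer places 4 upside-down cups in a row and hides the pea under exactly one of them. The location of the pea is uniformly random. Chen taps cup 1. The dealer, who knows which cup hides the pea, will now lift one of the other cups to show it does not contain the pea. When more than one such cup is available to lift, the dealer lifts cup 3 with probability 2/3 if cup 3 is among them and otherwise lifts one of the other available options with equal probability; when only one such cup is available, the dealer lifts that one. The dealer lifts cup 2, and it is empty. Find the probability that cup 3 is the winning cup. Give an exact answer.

Apply Bayes' rule, conditioning on where the pea actually is.
If it is under cup 1 (prior 1/4): cup 3 is available but not opened; cup 2 gets probability (1 − 2/3)/2 = 1/6; weight (1/4)·(1/6) = 1/24.
If it is under cup 2 (prior 1/4): the dealer opened cup 2, so this case is ruled out; weight (1/4)·0 = 0.
If it is under cup 3 (prior 1/4): cup 3 holds the prize so is unavailable; the dealer chooses uniformly among the 2 others, probability 1/2; weight (1/4)·(1/2) = 1/8.
If it is under cup 4 (prior 1/4): cup 3 is available but not opened, probability 1/3; weight (1/4)·(1/3) = 1/12.
The weights sum to 1/4.
So P(the pea under cup 3 | the dealer opened cup 2) = (1/8) / (1/4) = 1/2.

1/2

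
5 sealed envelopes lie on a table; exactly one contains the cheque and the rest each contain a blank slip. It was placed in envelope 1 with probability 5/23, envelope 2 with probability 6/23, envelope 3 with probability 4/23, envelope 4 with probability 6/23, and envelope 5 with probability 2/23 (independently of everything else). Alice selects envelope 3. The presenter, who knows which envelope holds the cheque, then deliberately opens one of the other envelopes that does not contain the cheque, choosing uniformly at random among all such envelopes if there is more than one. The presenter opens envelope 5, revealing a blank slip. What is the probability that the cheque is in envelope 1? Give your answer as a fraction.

Condition on the true location of the cheque.
If it is in envelope 1 (prior 5/23): the presenter has 3 equally likely choices, so probability 1/3; weight (5/23)·(1/3) = 5/69.
If it is in either of envelopes 2 and 4 (prior 6/23 each): the presenter has 3 equally likely choices, so probability 1/3; weight (6/23)·(1/3) = 2/23 each.
If it is in envelope 3 (prior 4/23): the presenter has 4 equally likely choices, so probability 1/4; weight (4/23)·(1/4) = 1/23.
If it is in envelope 5 (prior 2/23): the presenter opened envelope 5, so this case is ruled out; weight (2/23)·0 = 0.
The weights sum to 20/69.
So P(the cheque in envelope 1 | the presenter opened envelope 5) = (5/69) / (20/69) = 1/4.

1/4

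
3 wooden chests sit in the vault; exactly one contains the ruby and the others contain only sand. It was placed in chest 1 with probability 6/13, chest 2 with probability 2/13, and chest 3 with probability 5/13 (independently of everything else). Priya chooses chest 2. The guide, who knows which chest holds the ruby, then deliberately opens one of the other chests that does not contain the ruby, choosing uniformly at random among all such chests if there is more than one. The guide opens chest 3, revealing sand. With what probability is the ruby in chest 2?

1/7

Condition on the true location of the ruby.
If it is in chest 1 (prior 6/13): the guide has no choice, probability 1; weight (6/13)·1 = 6/13.
If it is in chest 2 (prior 2/13): the guide has 2 equally likely choices, so probability 1/2; weight (2/13)·(1/2) = 1/13.
If it is in chest 3 (prior 5/13): the guide opened chest 3, so this case is ruled out; weight (5/13)·0 = 0.
The weights sum to 7/13.
So P(the ruby in chest 2 | the guide opened chest 3) = (1/13) / (7/13) = 1/7.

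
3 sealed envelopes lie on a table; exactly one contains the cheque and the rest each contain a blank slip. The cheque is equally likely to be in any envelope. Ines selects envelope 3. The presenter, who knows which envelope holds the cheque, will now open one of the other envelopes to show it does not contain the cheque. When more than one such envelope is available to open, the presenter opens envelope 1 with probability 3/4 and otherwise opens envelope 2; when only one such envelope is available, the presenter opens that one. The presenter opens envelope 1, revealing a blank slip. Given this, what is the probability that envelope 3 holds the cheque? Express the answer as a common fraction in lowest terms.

Apply Bayes' rule, conditioning on where the cheque actually is.
If it is in envelope 1 (prior 1/3): the presenter opened envelope 1, so this case is ruled out; weight (1/3)·0 = 0.
If it is in envelope 2 (prior 1/3): only envelope 1 is available, probability 1; weight (1/3)·1 = 1/3.
If it is in envelope 3 (prior 1/3): envelope 1 is available, opened with probability 3/4; weight (1/3)·(3/4) = 1/4.
The weights sum to 7/12.
So P(the cheque in envelope 3 | the presenter opened envelope 1) = (1/4) / (7/12) = 3/7.

3/7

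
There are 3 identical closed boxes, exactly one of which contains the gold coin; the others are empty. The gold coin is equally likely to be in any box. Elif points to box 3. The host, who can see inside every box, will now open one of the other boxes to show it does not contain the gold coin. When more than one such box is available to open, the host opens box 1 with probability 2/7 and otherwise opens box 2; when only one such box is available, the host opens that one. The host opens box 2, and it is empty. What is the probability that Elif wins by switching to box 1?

Condition on the true location of the gold coin.
If it is in box 1 (prior 1/3): only box 2 is available, probability 1; weight (1/3)·1 = 1/3.
If it is in box 2 (prior 1/3): the host opened box 2, so this case is ruled out; weight (1/3)·0 = 0.
If it is in box 3 (prior 1/3): box 1 is available but not opened, probability 5/7; weight (1/3)·(5/7) = 5/21.
The weights sum to 4/7.
So P(the gold coin in box 1 | the host opened box 2) = (1/3) / (4/7) = 7/12.

7/12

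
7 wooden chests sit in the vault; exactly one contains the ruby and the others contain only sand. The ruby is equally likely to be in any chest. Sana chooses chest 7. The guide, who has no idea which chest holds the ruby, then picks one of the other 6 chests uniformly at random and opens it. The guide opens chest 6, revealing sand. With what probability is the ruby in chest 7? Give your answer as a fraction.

1/6

Condition on the true location of the ruby.
If it is in any of chests 1, 2, 3, 4, 5, and 7 (prior 1/7 each): the guide picks chest 6 with probability 1/6 regardless, and it is not the prize; weight (1/7)·(1/6) = 1/42 each.
If it is in chest 6 (prior 1/7): the guide opened chest 6, so this case is ruled out; weight (1/7)·0 = 0.
The weights sum to 1/7.
So P(the ruby in chest 7 | the guide opened chest 6) = (1/42) / (1/7) = 1/6.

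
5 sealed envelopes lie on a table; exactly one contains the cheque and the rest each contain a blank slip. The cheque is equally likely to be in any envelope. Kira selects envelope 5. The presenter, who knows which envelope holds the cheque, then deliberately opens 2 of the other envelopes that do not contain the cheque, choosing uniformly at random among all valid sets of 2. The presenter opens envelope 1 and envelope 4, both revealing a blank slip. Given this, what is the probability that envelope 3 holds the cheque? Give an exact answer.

Condition on the true location of the cheque.
If it is in either of envelopes 1 and 4 (prior 1/5 each): that envelope was opened and seen not to hold the prize — ruled out; weight (1/5)·0 = 0 each.
If it is in either of envelopes 2 and 3 (prior 1/5 each): the presenter has 3 equally likely choices, so probability 1/3; weight (1/5)·(1/3) = 1/15 each.
If it is in envelope 5 (prior 1/5): the presenter has 6 equally likely choices, so probability 1/6; weight (1/5)·(1/6) = 1/30.
The weights sum to 1/6.
So P(the cheque in envelope 3 | the presenter opened envelope 1 and envelope 4) = (1/15) / (1/6) = 2/5.

2/5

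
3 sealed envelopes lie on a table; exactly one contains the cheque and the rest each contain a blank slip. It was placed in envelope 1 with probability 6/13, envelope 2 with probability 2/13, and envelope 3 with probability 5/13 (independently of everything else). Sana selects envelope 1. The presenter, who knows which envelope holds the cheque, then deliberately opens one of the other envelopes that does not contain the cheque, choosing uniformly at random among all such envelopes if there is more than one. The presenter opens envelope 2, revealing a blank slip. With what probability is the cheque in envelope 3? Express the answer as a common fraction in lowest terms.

5/8

Consider each possible location of the cheque in turn.
If it is in envelope 1 (prior 6/13): the presenter has 2 equally likely choices, so probability 1/2; weight (6/13)·(1/2) = 3/13.
If it is in envelope 2 (prior 2/13): the presenter opened envelope 2, so this case is ruled out; weight (2/13)·0 = 0.
If it is in envelope 3 (prior 5/13): the presenter has no choice, probability 1; weight (5/13)·1 = 5/13.
The weights sum to 8/13.
So P(the cheque in envelope 3 | the presenter opened envelope 2) = (5/13) / (8/13) = 5/8.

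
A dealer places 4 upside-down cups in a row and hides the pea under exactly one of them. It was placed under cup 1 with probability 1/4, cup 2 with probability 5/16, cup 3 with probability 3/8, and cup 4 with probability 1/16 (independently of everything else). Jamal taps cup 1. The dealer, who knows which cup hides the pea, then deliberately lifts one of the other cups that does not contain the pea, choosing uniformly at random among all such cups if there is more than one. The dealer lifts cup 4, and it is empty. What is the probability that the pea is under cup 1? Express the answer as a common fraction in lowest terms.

8/41

Condition on the true location of the pea.
If it is under cup 1 (prior 1/4): the dealer has 3 equally likely choices, so probability 1/3; weight (1/4)·(1/3) = 1/12.
If it is under cup 2 (prior 5/16): the dealer has 2 equally likely choices, so probability 1/2; weight (5/16)·(1/2) = 5/32.
If it is under cup 3 (prior 3/8): the dealer has 2 equally likely choices, so probability 1/2; weight (3/8)·(1/2) = 3/16.
If it is under cup 4 (prior 1/16): the dealer opened cup 4, so this case is ruled out; weight (1/16)·0 = 0.
The weights sum to 41/96.
So P(the pea under cup 1 | the dealer opened cup 4) = (1/12) / (41/96) = 8/41.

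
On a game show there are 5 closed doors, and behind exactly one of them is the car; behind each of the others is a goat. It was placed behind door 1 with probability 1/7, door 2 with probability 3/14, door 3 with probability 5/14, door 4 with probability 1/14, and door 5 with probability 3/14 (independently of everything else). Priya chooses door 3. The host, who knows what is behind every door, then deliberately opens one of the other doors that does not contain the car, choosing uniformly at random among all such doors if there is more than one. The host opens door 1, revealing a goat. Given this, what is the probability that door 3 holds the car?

Consider each possible location of the car in turn.
If it is behind door 1 (prior 1/7): the host opened door 1, so this case is ruled out; weight (1/7)·0 = 0.
If it is behind either of doors 2 and 5 (prior 3/14 each): the host has 3 equally likely choices, so probability 1/3; weight (3/14)·(1/3) = 1/14 each.
If it is behind door 3 (prior 5/14): the host has 4 equally likely choices, so probability 1/4; weight (5/14)·(1/4) = 5/56.
If it is behind door 4 (prior 1/14): the host has 3 equally likely choices, so probability 1/3; weight (1/14)·(1/3) = 1/42.
The weights sum to 43/168.
So P(the car behind door 3 | the host opened door 1) = (5/56) / (43/168) = 15/43.

15/43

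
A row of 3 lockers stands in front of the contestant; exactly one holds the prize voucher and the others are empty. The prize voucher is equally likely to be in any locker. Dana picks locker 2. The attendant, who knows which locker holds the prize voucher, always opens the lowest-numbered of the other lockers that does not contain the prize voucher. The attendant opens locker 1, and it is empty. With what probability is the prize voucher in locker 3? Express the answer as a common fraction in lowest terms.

Condition on the true location of the prize voucher.
If it is in locker 1 (prior 1/3): the attendant opened locker 1, so this case is ruled out; weight (1/3)·0 = 0.
If it is in either of lockers 2 and 3 (prior 1/3 each): locker 1 is the lowest-numbered option available, probability 1; weight (1/3)·1 = 1/3 each.
The weights sum to 2/3.
So P(the prize voucher in locker 3 | the attendant opened locker 1) = (1/3) / (2/3) = 1/2.

1/2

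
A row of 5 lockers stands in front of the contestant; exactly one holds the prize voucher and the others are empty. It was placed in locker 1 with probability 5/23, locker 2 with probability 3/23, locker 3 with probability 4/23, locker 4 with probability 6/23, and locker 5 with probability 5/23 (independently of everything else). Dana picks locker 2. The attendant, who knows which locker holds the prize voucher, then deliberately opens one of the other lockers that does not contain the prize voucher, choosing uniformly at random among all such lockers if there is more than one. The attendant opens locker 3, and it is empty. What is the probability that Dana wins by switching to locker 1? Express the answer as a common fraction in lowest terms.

Apply Bayes' rule, conditioning on where the prize voucher actually is.
If it is in either of lockers 1 and 5 (prior 5/23 each): the attendant has 3 equally likely choices, so probability 1/3; weight (5/23)·(1/3) = 5/69 each.
If it is in locker 2 (prior 3/23): the attendant has 4 equally likely choices, so probability 1/4; weight (3/23)·(1/4) = 3/92.
If it is in locker 3 (prior 4/23): the attendant opened locker 3, so this case is ruled out; weight (4/23)·0 = 0.
If it is in locker 4 (prior 6/23): the attendant has 3 equally likely choices, so probability 1/3; weight (6/23)·(1/3) = 2/23.
The weights sum to 73/276.
So P(the prize voucher in locker 1 | the attendant opened locker 3) = (5/69) / (73/276) = 20/73.

20/73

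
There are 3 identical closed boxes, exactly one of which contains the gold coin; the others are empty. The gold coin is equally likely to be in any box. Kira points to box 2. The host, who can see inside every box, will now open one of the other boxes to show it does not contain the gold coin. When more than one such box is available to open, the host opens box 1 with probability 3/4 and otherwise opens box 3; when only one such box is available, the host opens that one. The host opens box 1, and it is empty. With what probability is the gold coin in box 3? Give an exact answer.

Condition on the true location of the gold coin.
If it is in box 1 (prior 1/3): the host opened box 1, so this case is ruled out; weight (1/3)·0 = 0.
If it is in box 2 (prior 1/3): box 1 is available, opened with probability 3/4; weight (1/3)·(3/4) = 1/4.
If it is in box 3 (prior 1/3): only box 1 is available, probability 1; weight (1/3)·1 = 1/3.
The weights sum to 7/12.
So P(the gold coin in box 3 | the host opened box 1) = (1/3) / (7/12) = 4/7.

4/7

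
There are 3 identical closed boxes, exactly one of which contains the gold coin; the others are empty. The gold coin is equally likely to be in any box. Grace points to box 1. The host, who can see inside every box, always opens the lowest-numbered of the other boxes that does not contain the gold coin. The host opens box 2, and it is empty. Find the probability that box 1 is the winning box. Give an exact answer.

Apply Bayes' rule, conditioning on where the gold coin actually is.
If it is in either of boxes 1 and 3 (prior 1/3 each): box 2 is the lowest-numbered option available, probability 1; weight (1/3)·1 = 1/3 each.
If it is in box 2 (prior 1/3): the host opened box 2, so this case is ruled out; weight (1/3)·0 = 0.
The weights sum to 2/3.
So P(the gold coin in box 1 | the host opened box 2) = (1/3) / (2/3) = 1/2.

1/2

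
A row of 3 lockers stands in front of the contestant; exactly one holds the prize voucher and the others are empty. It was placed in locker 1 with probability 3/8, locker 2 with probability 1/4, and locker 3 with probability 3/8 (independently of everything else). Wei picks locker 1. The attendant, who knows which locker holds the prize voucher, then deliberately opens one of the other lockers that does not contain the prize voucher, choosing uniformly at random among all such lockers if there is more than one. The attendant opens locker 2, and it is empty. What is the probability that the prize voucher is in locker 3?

Consider each possible location of the prize voucher in turn.
If it is in locker 1 (prior 3/8): the attendant has 2 equally likely choices, so probability 1/2; weight (3/8)·(1/2) = 3/16.
If it is in locker 2 (prior 1/4): the attendant opened locker 2, so this case is ruled out; weight (1/4)·0 = 0.
If it is in locker 3 (prior 3/8): the attendant has no choice, probability 1; weight (3/8)·1 = 3/8.
The weights sum to 9/16.
So P(the prize voucher in locker 3 | the attendant opened locker 2) = (3/8) / (9/16) = 2/3.

2/3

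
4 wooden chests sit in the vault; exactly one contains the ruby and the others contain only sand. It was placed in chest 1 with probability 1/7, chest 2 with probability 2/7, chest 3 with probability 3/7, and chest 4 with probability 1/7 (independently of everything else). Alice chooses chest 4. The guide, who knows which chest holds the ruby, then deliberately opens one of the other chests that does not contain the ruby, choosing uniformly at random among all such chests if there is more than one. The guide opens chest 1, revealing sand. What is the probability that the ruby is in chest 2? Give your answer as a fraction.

6/17

Condition on the true location of the ruby.
If it is in chest 1 (prior 1/7): the guide opened chest 1, so this case is ruled out; weight (1/7)·0 = 0.
If it is in chest 2 (prior 2/7): the guide has 2 equally likely choices, so probability 1/2; weight (2/7)·(1/2) = 1/7.
If it is in chest 3 (prior 3/7): the guide has 2 equally likely choices, so probability 1/2; weight (3/7)·(1/2) = 3/14.
If it is in chest 4 (prior 1/7): the guide has 3 equally likely choices, so probability 1/3; weight (1/7)·(1/3) = 1/21.
The weights sum to 17/42.
So P(the ruby in chest 2 | the guide opened chest 1) = (1/7) / (17/42) = 6/17.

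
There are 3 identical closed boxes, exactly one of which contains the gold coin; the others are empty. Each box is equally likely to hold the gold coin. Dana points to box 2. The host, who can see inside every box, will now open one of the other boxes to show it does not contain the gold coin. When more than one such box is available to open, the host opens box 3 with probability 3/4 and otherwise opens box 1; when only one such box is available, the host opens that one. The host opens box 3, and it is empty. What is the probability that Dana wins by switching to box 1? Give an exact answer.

Apply Bayes' rule, conditioning on where the gold coin actually is.
If it is in box 1 (prior 1/3): only box 3 is available, probability 1; weight (1/3)·1 = 1/3.
If it is in box 2 (prior 1/3): box 3 is available, opened with probability 3/4; weight (1/3)·(3/4) = 1/4.
If it is in box 3 (prior 1/3): the host opened box 3, so this case is ruled out; weight (1/3)·0 = 0.
The weights sum to 7/12.
So P(the gold coin in box 1 | the host opened box 3) = (1/3) / (7/12) = 4/7.

4/7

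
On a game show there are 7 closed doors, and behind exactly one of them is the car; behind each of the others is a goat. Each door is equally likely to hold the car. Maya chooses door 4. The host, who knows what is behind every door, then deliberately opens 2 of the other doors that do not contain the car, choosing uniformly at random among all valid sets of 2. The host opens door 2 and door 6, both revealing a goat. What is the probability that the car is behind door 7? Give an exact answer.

3/14

Condition on the true location of the car.
If it is behind any of doors 1, 3, 5, and 7 (prior 1/7 each): the host has 10 equally likely choices, so probability 1/10; weight (1/7)·(1/10) = 1/70 each.
If it is behind either of doors 2 and 6 (prior 1/7 each): that door was opened and seen not to hold the prize — ruled out; weight (1/7)·0 = 0 each.
If it is behind door 4 (prior 1/7): the host has 15 equally likely choices, so probability 1/15; weight (1/7)·(1/15) = 1/105.
The weights sum to 1/15.
So P(the car behind door 7 | the host opened door 2 and door 6) = (1/70) / (1/15) = 3/14.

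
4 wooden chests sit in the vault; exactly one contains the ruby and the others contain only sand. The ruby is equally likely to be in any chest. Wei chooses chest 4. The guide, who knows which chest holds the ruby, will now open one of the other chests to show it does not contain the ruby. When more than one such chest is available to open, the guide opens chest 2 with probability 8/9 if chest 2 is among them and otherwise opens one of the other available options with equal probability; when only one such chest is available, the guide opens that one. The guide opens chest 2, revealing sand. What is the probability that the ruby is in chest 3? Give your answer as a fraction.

Condition on the true location of the ruby.
If it is in any of chests 1, 3, and 4 (prior 1/4 each): chest 2 is available, opened with probability 8/9; weight (1/4)·(8/9) = 2/9 each.
If it is in chest 2 (prior 1/4): the guide opened chest 2, so this case is ruled out; weight (1/4)·0 = 0.
The weights sum to 2/3.
So P(the ruby in chest 3 | the guide opened chest 2) = (2/9) / (2/3) = 1/3.

1/3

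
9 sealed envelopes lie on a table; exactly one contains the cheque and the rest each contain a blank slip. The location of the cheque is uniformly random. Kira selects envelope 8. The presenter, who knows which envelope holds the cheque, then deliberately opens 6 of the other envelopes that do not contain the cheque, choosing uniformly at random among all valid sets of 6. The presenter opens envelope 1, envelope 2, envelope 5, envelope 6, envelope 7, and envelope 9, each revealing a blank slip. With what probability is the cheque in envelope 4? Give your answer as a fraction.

4/9

Apply Bayes' rule, conditioning on where the cheque actually is.
If it is in any of envelopes 1, 2, 5, 6, 7, and 9 (prior 1/9 each): that envelope was opened and seen not to hold the prize — ruled out; weight (1/9)·0 = 0 each.
If it is in either of envelopes 3 and 4 (prior 1/9 each): the presenter has 7 equally likely choices, so probability 1/7; weight (1/9)·(1/7) = 1/63 each.
If it is in envelope 8 (prior 1/9): the presenter has 28 equally likely choices, so probability 1/28; weight (1/9)·(1/28) = 1/252.
The weights sum to 1/28.
So P(the cheque in envelope 4 | the presenter opened envelope 1, envelope 2, envelope 5, envelope 6, envelope 7, and envelope 9) = (1/63) / (1/28) = 4/9.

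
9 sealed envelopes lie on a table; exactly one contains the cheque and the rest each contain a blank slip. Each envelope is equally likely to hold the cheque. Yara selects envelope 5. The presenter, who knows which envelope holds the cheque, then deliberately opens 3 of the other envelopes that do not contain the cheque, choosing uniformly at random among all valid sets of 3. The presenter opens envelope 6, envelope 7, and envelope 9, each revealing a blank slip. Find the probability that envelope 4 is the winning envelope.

8/45

Condition on the true location of the cheque.
If it is in any of envelopes 1, 2, 3, 4, and 8 (prior 1/9 each): the presenter has 35 equally likely choices, so probability 1/35; weight (1/9)·(1/35) = 1/315 each.
If it is in envelope 5 (prior 1/9): the presenter has 56 equally likely choices, so probability 1/56; weight (1/9)·(1/56) = 1/504.
If it is in any of envelopes 6, 7, and 9 (prior 1/9 each): that envelope was opened and seen not to hold the prize — ruled out; weight (1/9)·0 = 0 each.
The weights sum to 1/56.
So P(the cheque in envelope 4 | the presenter opened envelope 6, envelope 7, and envelope 9) = (1/315) / (1/56) = 8/45.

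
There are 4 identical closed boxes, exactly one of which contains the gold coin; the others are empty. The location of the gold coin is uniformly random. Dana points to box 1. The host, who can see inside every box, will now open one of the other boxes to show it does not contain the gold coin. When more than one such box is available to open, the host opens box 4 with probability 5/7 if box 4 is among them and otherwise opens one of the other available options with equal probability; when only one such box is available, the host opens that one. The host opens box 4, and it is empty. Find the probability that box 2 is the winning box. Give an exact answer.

Apply Bayes' rule, conditioning on where the gold coin actually is.
If it is in any of boxes 1, 2, and 3 (prior 1/4 each): box 4 is available, opened with probability 5/7; weight (1/4)·(5/7) = 5/28 each.
If it is in box 4 (prior 1/4): the host opened box 4, so this case is ruled out; weight (1/4)·0 = 0.
The weights sum to 15/28.
So P(the gold coin in box 2 | the host opened box 4) = (5/28) / (15/28) = 1/3.

1/3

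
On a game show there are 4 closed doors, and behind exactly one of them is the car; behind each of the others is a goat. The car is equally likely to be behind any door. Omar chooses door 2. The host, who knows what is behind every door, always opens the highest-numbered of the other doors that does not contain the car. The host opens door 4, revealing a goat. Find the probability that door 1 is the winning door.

1/3

Apply Bayes' rule, conditioning on where the car actually is.
If it is behind any of doors 1, 2, and 3 (prior 1/4 each): door 4 is the highest-numbered option available, probability 1; weight (1/4)·1 = 1/4 each.
If it is behind door 4 (prior 1/4): the host opened door 4, so this case is ruled out; weight (1/4)·0 = 0.
The weights sum to 3/4.
So P(the car behind door 1 | the host opened door 4) = (1/4) / (3/4) = 1/3.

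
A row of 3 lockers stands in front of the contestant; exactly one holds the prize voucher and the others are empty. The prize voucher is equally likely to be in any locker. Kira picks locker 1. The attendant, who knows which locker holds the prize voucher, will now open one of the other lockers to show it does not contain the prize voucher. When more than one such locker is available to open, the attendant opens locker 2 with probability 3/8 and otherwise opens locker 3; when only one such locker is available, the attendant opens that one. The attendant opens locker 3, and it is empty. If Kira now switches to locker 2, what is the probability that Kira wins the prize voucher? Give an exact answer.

8/13

Consider each possible location of the prize voucher in turn.
If it is in locker 1 (prior 1/3): locker 2 is available but not opened, probability 5/8; weight (1/3)·(5/8) = 5/24.
If it is in locker 2 (prior 1/3): only locker 3 is available, probability 1; weight (1/3)·1 = 1/3.
If it is in locker 3 (prior 1/3): the attendant opened locker 3, so this case is ruled out; weight (1/3)·0 = 0.
The weights sum to 13/24.
So P(the prize voucher in locker 2 | the attendant opened locker 3) = (1/3) / (13/24) = 8/13.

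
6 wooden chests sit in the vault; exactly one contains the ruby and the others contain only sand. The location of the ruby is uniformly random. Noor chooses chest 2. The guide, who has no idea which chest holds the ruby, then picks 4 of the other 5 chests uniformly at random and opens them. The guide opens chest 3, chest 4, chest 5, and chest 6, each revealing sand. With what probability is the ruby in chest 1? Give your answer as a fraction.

1/2

Consider each possible location of the ruby in turn.
If it is in either of chests 1 and 2 (prior 1/6 each): the guide picks exactly this set with probability 1/5 regardless, and none is the prize; weight (1/6)·(1/5) = 1/30 each.
If it is in any of chests 3, 4, 5, and 6 (prior 1/6 each): that chest was opened and seen not to hold the prize — ruled out; weight (1/6)·0 = 0 each.
The weights sum to 1/15.
So P(the ruby in chest 1 | the guide opened chest 3, chest 4, chest 5, and chest 6) = (1/30) / (1/15) = 1/2.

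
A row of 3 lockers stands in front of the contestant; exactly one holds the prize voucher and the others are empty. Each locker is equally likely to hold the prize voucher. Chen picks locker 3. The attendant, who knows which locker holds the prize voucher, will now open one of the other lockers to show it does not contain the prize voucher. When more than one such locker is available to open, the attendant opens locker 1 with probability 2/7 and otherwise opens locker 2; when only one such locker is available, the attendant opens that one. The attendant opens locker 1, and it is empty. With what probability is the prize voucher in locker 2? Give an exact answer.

7/9

Consider each possible location of the prize voucher in turn.
If it is in locker 1 (prior 1/3): the attendant opened locker 1, so this case is ruled out; weight (1/3)·0 = 0.
If it is in locker 2 (prior 1/3): only locker 1 is available, probability 1; weight (1/3)·1 = 1/3.
If it is in locker 3 (prior 1/3): locker 1 is available, opened with probability 2/7; weight (1/3)·(2/7) = 2/21.
The weights sum to 3/7.
So P(the prize voucher in locker 2 | the attendant opened locker 1) = (1/3) / (3/7) = 7/9.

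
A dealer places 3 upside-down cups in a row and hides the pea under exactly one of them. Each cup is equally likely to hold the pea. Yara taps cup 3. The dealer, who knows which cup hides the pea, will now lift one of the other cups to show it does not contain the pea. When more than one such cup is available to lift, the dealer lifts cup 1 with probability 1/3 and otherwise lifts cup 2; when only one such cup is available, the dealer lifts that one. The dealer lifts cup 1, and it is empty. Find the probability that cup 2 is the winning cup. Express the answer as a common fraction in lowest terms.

Consider each possible location of the pea in turn.
If it is under cup 1 (prior 1/3): the dealer opened cup 1, so this case is ruled out; weight (1/3)·0 = 0.
If it is under cup 2 (prior 1/3): only cup 1 is available, probability 1; weight (1/3)·1 = 1/3.
If it is under cup 3 (prior 1/3): cup 1 is available, opened with probability 1/3; weight (1/3)·(1/3) = 1/9.
The weights sum to 4/9.
So P(the pea under cup 2 | the dealer opened cup 1) = (1/3) / (4/9) = 3/4.

3/4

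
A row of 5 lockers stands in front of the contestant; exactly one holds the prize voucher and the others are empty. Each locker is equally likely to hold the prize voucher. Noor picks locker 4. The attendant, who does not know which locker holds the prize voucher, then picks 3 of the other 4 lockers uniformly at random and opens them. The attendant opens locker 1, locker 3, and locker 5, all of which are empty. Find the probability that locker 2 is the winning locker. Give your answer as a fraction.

1/2

Condition on the true location of the prize voucher.
If it is in any of lockers 1, 3, and 5 (prior 1/5 each): that locker was opened and seen not to hold the prize — ruled out; weight (1/5)·0 = 0 each.
If it is in either of lockers 2 and 4 (prior 1/5 each): the attendant picks exactly this set with probability 1/4 regardless, and none is the prize; weight (1/5)·(1/4) = 1/20 each.
The weights sum to 1/10.
So P(the prize voucher in locker 2 | the attendant opened locker 1, locker 3, and locker 5) = (1/20) / (1/10) = 1/2.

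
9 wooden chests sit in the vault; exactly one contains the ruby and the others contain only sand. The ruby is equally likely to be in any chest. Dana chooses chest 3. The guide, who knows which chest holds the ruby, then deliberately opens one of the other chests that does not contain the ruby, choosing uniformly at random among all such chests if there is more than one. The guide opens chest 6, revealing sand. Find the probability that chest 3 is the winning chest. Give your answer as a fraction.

Condition on the true location of the ruby.
If it is in any of chests 1, 2, 4, 5, 7, 8, and 9 (prior 1/9 each): the guide has 7 equally likely choices, so probability 1/7; weight (1/9)·(1/7) = 1/63 each.
If it is in chest 3 (prior 1/9): the guide has 8 equally likely choices, so probability 1/8; weight (1/9)·(1/8) = 1/72.
If it is in chest 6 (prior 1/9): the guide opened chest 6, so this case is ruled out; weight (1/9)·0 = 0.
The weights sum to 1/8.
So P(the ruby in chest 3 | the guide opened chest 6) = (1/72) / (1/8) = 1/9.

1/9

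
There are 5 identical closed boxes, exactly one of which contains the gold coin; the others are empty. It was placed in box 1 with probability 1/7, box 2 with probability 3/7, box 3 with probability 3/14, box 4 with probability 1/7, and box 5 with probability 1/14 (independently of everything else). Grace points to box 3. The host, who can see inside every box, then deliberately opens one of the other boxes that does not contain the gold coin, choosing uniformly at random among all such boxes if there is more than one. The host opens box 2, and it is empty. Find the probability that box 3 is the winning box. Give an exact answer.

Condition on the true location of the gold coin.
If it is in either of boxes 1 and 4 (prior 1/7 each): the host has 3 equally likely choices, so probability 1/3; weight (1/7)·(1/3) = 1/21 each.
If it is in box 2 (prior 3/7): the host opened box 2, so this case is ruled out; weight (3/7)·0 = 0.
If it is in box 3 (prior 3/14): the host has 4 equally likely choices, so probability 1/4; weight (3/14)·(1/4) = 3/56.
If it is in box 5 (prior 1/14): the host has 3 equally likely choices, so probability 1/3; weight (1/14)·(1/3) = 1/42.
The weights sum to 29/168.
So P(the gold coin in box 3 | the host opened box 2) = (3/56) / (29/168) = 9/29.

9/29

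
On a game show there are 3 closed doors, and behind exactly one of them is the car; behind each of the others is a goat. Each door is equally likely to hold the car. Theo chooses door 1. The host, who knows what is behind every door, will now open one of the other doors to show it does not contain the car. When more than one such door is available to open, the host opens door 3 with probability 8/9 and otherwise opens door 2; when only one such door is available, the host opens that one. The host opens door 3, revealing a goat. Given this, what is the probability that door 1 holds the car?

Consider each possible location of the car in turn.
If it is behind door 1 (prior 1/3): door 3 is available, opened with probability 8/9; weight (1/3)·(8/9) = 8/27.
If it is behind door 2 (prior 1/3): only door 3 is available, probability 1; weight (1/3)·1 = 1/3.
If it is behind door 3 (prior 1/3): the host opened door 3, so this case is ruled out; weight (1/3)·0 = 0.
The weights sum to 17/27.
So P(the car behind door 1 | the host opened door 3) = (8/27) / (17/27) = 8/17.

8/17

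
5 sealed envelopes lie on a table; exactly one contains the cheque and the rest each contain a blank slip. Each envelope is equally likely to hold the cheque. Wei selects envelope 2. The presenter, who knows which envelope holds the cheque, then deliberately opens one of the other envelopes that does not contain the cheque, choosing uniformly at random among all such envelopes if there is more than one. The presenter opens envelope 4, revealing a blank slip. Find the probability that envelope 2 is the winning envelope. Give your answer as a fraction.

Consider each possible location of the cheque in turn.
If it is in any of envelopes 1, 3, and 5 (prior 1/5 each): the presenter has 3 equally likely choices, so probability 1/3; weight (1/5)·(1/3) = 1/15 each.
If it is in envelope 2 (prior 1/5): the presenter has 4 equally likely choices, so probability 1/4; weight (1/5)·(1/4) = 1/20.
If it is in envelope 4 (prior 1/5): the presenter opened envelope 4, so this case is ruled out; weight (1/5)·0 = 0.
The weights sum to 1/4.
So P(the cheque in envelope 2 | the presenter opened envelope 4) = (1/20) / (1/4) = 1/5.

1/5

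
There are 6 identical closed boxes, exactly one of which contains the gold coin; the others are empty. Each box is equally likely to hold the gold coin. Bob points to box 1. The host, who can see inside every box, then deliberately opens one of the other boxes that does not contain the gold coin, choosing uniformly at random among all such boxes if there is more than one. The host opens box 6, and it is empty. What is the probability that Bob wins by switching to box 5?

5/24

Condition on the true location of the gold coin.
If it is in box 1 (prior 1/6): the host has 5 equally likely choices, so probability 1/5; weight (1/6)·(1/5) = 1/30.
If it is in any of boxes 2, 3, 4, and 5 (prior 1/6 each): the host has 4 equally likely choices, so probability 1/4; weight (1/6)·(1/4) = 1/24 each.
If it is in box 6 (prior 1/6): the host opened box 6, so this case is ruled out; weight (1/6)·0 = 0.
The weights sum to 1/5.
So P(the gold coin in box 5 | the host opened box 6) = (1/24) / (1/5) = 5/24.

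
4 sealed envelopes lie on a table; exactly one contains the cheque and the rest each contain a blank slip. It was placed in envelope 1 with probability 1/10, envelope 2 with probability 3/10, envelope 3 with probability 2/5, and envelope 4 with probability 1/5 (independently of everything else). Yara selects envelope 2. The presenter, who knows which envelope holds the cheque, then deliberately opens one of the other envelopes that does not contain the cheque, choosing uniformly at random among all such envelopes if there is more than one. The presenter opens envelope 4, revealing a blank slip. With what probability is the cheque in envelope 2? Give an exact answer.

2/7

Consider each possible location of the cheque in turn.
If it is in envelope 1 (prior 1/10): the presenter has 2 equally likely choices, so probability 1/2; weight (1/10)·(1/2) = 1/20.
If it is in envelope 2 (prior 3/10): the presenter has 3 equally likely choices, so probability 1/3; weight (3/10)·(1/3) = 1/10.
If it is in envelope 3 (prior 2/5): the presenter has 2 equally likely choices, so probability 1/2; weight (2/5)·(1/2) = 1/5.
If it is in envelope 4 (prior 1/5): the presenter opened envelope 4, so this case is ruled out; weight (1/5)·0 = 0.
The weights sum to 7/20.
So P(the cheque in envelope 2 | the presenter opened envelope 4) = (1/10) / (7/20) = 2/7.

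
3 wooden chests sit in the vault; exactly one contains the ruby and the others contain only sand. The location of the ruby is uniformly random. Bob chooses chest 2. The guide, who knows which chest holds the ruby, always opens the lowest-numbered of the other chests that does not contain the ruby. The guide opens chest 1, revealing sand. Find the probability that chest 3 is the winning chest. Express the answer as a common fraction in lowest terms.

1/2

Condition on the true location of the ruby.
If it is in chest 1 (prior 1/3): the guide opened chest 1, so this case is ruled out; weight (1/3)·0 = 0.
If it is in either of chests 2 and 3 (prior 1/3 each): chest 1 is the lowest-numbered option available, probability 1; weight (1/3)·1 = 1/3 each.
The weights sum to 2/3.
So P(the ruby in chest 3 | the guide opened chest 1) = (1/3) / (2/3) = 1/2.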